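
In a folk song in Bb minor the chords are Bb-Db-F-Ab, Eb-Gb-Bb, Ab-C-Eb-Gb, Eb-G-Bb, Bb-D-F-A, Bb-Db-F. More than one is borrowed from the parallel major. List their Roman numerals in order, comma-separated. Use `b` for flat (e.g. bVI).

In Bb minor (with V from harmonic minor) the diatonic chords are Bbm, Cdim, Db, Ebm, F, Gb, Ab. Of the given chords, Bb–Db–F–Ab = Bbm7, Eb–Gb–Bb = Ebm, Ab–C–Eb–Gb = Ab7 and Bb–Db–F = Bbm are diatonic. Eb–G–Bb doesn't fit — on degree 4 Bb minor would have Ebm (iv). Eb is the degree-4 chord of Bb major, so it is the borrowed IV. Bb–D–F–A doesn't fit — on degree 1 Bb minor would have Bbm (i). Bbmaj7 is the degree-1 chord of Bb major, so it is the borrowed Imaj7.

IV, Imaj7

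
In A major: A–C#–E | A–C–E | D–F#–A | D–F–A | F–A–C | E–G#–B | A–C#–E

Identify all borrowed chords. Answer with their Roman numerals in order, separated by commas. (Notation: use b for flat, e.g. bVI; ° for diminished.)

i, iv, bVI

The diatonic triads in A major are A, Bm, C#m, D, E, F#m, G#dim. Of the given chords, A–C#–E = A, D–F#–A = D and E–G#–B = E are diatonic. But A–C–E is foreign: the diatonic I on degree 1 is A, whereas Am comes from A minor. It is labeled i. D–F–A doesn't fit — on degree 4 A major would have D (IV). Dm is the degree-4 chord of A minor, so it is the borrowed iv. F–A–C is not: scale degree 6 in A major carries F#m (vi). In A minor the chord on that degree is F, so here it functions as bVI, borrowed from the parallel minor.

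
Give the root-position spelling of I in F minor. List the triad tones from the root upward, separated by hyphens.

I is built on scale degree 1, which is F in both F minor and its parallel. In F major the chord on F is F–A–C.

F-A-C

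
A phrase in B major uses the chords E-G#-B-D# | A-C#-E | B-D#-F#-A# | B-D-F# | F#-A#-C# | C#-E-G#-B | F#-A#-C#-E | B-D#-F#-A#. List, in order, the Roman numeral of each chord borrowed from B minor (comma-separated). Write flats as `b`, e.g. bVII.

The diatonic triads in B major are B, C#m, D#m, E, F#, G#m, A#dim. E–G#–B–D# = Emaj7, B–D#–F#–A# = Bmaj7, F#–A#–C# = F#, C#–E–G#–B = C#m7 and F#–A#–C#–E = F#7 are all diatonic. A–C#–E doesn't fit — on degree 7 B major would have A#dim (vii°). A is the degree-7 chord of B minor, so it is the borrowed bVII. But B–D–F# is foreign: the diatonic I on degree 1 is B, whereas Bm comes from B minor. It is labeled i.

bVII, i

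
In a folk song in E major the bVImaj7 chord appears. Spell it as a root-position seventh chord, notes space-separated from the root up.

C E G B

Scale degree 6 in E major is C#. bVImaj7 uses the lowered form, C, taken from E minor. Building the major-seventh chord from the parallel minor on C: C–E–G–B.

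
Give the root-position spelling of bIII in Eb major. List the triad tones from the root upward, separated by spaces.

Gb Bb Db

The root of bIII is the lowered 3rd degree: G becomes Gb. Stacking thirds in Eb minor on Gb gives Gb–Bb–Db.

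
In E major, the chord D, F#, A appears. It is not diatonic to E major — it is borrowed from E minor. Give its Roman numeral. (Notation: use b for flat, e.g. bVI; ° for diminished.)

bVII

The root D is the lowered 7th scale degree — diatonically E major has D# there. D–F#–A is a major chord — the form found in E minor, not the diatonic vii° (D#dim). Borrowed into E major it is written bVII.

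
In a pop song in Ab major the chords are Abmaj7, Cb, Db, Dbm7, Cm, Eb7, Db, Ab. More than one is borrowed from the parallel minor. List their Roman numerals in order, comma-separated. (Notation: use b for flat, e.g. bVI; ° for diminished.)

Ab major has the diatonic set Ab, Bbm, Cm, Db, Eb, Fm, Gdim. Abmaj7, Db, Cm, Eb7 and Ab are all diatonic. Cb (Cb–Eb–Gb) doesn't fit — on degree 3 Ab major would have Cm (iii). Cb is the degree-3 chord of Ab minor, so it is the borrowed bIII. Dbm7 (Db–Fb–Ab–Cb) is not: scale degree 4 in Ab major carries Db (IV). In Ab minor the chord on that degree is Dbm7, so here it functions as iv7, borrowed from the parallel minor.

bIII, iv7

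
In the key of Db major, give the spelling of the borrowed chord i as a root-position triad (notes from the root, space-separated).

The root, Db, is scale degree 1 — the same note in Db major and Db minor; only the chord quality changes. Building the minor chord from the parallel minor on Db: Db–Fb–Ab.

Db Fb Ab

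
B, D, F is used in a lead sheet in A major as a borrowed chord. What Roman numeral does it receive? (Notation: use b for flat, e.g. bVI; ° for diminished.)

B is scale degree 2 in A major. B–D–F is a diminished chord — the form found in A minor, not the diatonic ii (Bm). Borrowed into A major it is written ii°.

ii°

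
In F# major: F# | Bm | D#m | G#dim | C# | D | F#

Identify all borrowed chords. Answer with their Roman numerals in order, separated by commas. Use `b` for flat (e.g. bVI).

iv, ii°, bVI

In F# major the diatonic chords are F#, G#m, A#m, B, C#, D#m, E#dim. F#, D#m and C# are all diatonic. Bm (B–D–F#) doesn't fit — on degree 4 F# major would have B (IV). Bm is the degree-4 chord of F# minor, so it is the borrowed iv. But G#dim (G#–B–D) is foreign: the diatonic ii on degree 2 is G#m, whereas G#dim comes from F# minor. It is labeled ii°. D (D–F#–A) is not: scale degree 6 in F# major carries D#m (vi). In F# minor the chord on that degree is D, so here it functions as bVI, borrowed from the parallel minor.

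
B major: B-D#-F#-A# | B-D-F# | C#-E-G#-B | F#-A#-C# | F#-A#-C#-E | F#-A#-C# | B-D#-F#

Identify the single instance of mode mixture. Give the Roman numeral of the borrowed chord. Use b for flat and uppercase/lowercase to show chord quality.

In B major the diatonic chords are B, C#m, D#m, E, F#, G#m, A#dim. Of the given chords, B–D#–F#–A# = Bmaj7, C#–E–G#–B = C#m7, F#–A#–C# = F#, F#–A#–C#–E = F#7 and B–D#–F# = B are diatonic. But B–D–F# is foreign: the diatonic I on degree 1 is B, whereas Bm comes from B minor. It is labeled i.

i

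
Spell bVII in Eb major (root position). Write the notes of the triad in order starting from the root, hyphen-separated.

Db-F-Ab

The root of bVII is the lowered 7th degree: D becomes Db. In Eb minor the chord on Db is Db–F–Ab.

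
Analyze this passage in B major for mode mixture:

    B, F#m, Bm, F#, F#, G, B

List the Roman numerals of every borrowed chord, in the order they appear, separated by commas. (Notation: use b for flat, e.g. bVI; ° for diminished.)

B major has the diatonic set B, C#m, D#m, E, F#, G#m, A#dim. Of the given chords, B and F# are diatonic. But F#m (F#–A–C#) is foreign: the diatonic V on degree 5 is F#, whereas F#m comes from B minor. It is labeled v. But Bm (B–D–F#) is foreign: the diatonic I on degree 1 is B, whereas Bm comes from B minor. It is labeled i. G (G–B–D) doesn't fit — on degree 6 B major would have G#m (vi). G is the degree-6 chord of B minor, so it is the borrowed bVI.

v, i, bVI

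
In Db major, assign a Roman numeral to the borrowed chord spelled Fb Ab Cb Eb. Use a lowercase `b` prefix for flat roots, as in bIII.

The root Fb is the lowered 3rd scale degree — diatonically Db major has F there. Diatonically Db major has Fm (iii) on that degree; Fb–Ab–Cb–Eb is instead the major-seventh chord native to Db minor, so it takes the label bIIImaj7.

bIIImaj7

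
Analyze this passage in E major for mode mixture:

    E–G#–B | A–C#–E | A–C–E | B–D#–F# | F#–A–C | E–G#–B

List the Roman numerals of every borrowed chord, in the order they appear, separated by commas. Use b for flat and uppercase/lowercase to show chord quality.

iv, ii°

The diatonic triads in E major are E, F#m, G#m, A, B, C#m, D#dim. Of the given chords, E–G#–B = E, A–C#–E = A and B–D#–F# = B are diatonic. A–C–E doesn't fit — on degree 4 E major would have A (IV). Am is the degree-4 chord of E minor, so it is the borrowed iv. F#–A–C doesn't fit — on degree 2 E major would have F#m (ii). F#dim is the degree-2 chord of E minor, so it is the borrowed ii°.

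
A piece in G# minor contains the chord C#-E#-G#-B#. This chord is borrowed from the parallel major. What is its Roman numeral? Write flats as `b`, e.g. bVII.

C# is scale degree 4 in G# minor. C#–E#–G#–B# is a major-seventh chord — the form found in G# major, not the diatonic iv (C#m). Borrowed into G# minor it is written IVmaj7.

IVmaj7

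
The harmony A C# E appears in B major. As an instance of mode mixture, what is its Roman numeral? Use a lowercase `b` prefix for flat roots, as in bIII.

bVII

A is the lowered form of scale degree 7 in B major (the diatonic degree 7 is A#). The diatonic chord on degree 7 would be A#dim (vii°), but A–C#–E is the major chord from B minor. As a borrowed chord it is labeled bVII.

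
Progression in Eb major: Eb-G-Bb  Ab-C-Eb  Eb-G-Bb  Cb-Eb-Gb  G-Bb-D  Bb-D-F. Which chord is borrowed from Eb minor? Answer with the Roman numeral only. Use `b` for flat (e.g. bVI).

Eb major has the diatonic set Eb, Fm, Gm, Ab, Bb, Cm, Ddim. Eb–G–Bb = Eb, Ab–C–Eb = Ab, G–Bb–D = Gm and Bb–D–F = Bb all belong to that set. Cb–Eb–Gb is not: scale degree 6 in Eb major carries Cm (vi). In Eb minor the chord on that degree is Cb, so here it functions as bVI, borrowed from the parallel minor.

bVI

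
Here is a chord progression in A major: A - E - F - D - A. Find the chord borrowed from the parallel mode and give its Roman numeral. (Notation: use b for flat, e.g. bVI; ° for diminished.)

A major has the diatonic set A, Bm, C#m, D, E, F#m, G#dim. A, E and D are all diatonic. But F (F–A–C) is foreign: the diatonic vi on degree 6 is F#m, whereas F comes from A minor. It is labeled bVI.

bVI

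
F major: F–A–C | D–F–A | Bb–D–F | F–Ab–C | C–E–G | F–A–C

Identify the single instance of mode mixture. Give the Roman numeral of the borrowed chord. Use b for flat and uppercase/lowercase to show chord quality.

F major has the diatonic set F, Gm, Am, Bb, C, Dm, Edim. F–A–C = F, D–F–A = Dm, Bb–D–F = Bb and C–E–G = C all belong to that set. F–Ab–C doesn't fit — on degree 1 F major would have F (I). Fm is the degree-1 chord of F minor, so it is the borrowed i.

i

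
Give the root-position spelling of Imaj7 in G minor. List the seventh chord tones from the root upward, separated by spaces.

G B D F#

The root, G, is scale degree 1 — the same note in G minor and G major; only the chord quality changes. In G major the chord on G is G–B–D–F#.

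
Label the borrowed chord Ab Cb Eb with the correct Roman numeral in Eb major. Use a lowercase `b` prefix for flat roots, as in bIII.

The root Ab is the diatonic 4th degree of Eb major; the borrowing shows in the chord quality. Ab–Cb–Eb is a minor chord — the form found in Eb minor, not the diatonic IV (Ab). Borrowed into Eb major it is written iv.

iv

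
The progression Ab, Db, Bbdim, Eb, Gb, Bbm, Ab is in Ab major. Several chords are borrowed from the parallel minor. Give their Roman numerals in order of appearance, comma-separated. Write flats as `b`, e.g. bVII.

In Ab major the diatonic chords are Ab, Bbm, Cm, Db, Eb, Fm, Gdim. Of the given chords, Ab, Db, Eb and Bbm are diatonic. Bbdim (Bb–Db–Fb) doesn't fit — on degree 2 Ab major would have Bbm (ii). Bbdim is the degree-2 chord of Ab minor, so it is the borrowed ii°. Gb (Gb–Bb–Db) is not: scale degree 7 in Ab major carries Gdim (vii°). In Ab minor the chord on that degree is Gb, so here it functions as bVII, borrowed from the parallel minor.

ii°, bVII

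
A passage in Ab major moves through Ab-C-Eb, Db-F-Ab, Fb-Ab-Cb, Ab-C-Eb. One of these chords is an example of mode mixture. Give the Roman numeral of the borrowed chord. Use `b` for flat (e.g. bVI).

In Ab major the diatonic chords are Ab, Bbm, Cm, Db, Eb, Fm, Gdim. Of the given chords, Ab–C–Eb = Ab and Db–F–Ab = Db are diatonic. Fb–Ab–Cb doesn't fit — on degree 6 Ab major would have Fm (vi). Fb is the degree-6 chord of Ab minor, so it is the borrowed bVI.

bVI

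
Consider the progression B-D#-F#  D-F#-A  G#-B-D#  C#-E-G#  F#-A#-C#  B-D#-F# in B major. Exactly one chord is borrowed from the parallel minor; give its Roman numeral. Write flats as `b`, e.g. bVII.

B major has the diatonic set B, C#m, D#m, E, F#, G#m, A#dim. Of the given chords, B–D#–F# = B, G#–B–D# = G#m, C#–E–G# = C#m and F#–A#–C# = F# are diatonic. But D–F#–A is foreign: the diatonic iii on degree 3 is D#m, whereas D comes from B minor. It is labeled bIII.

bIII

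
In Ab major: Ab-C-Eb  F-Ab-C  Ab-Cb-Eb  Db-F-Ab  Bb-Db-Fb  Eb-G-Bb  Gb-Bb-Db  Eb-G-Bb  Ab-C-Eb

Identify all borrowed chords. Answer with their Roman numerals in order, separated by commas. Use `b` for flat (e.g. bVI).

i, ii°, bVII

In Ab major the diatonic chords are Ab, Bbm, Cm, Db, Eb, Fm, Gdim. Ab–C–Eb = Ab, F–Ab–C = Fm, Db–F–Ab = Db and Eb–G–Bb = Eb all belong to that set. But Ab–Cb–Eb is foreign: the diatonic I on degree 1 is Ab, whereas Abm comes from Ab minor. It is labeled i. Bb–Db–Fb doesn't fit — on degree 2 Ab major would have Bbm (ii). Bbdim is the degree-2 chord of Ab minor, so it is the borrowed ii°. But Gb–Bb–Db is foreign: the diatonic vii° on degree 7 is Gdim, whereas Gb comes from Ab minor. It is labeled bVII.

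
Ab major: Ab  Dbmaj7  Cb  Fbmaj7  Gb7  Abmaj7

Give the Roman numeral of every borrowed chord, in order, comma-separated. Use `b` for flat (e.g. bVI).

In Ab major the diatonic chords are Ab, Bbm, Cm, Db, Eb, Fm, Gdim. Ab, Dbmaj7 and Abmaj7 are all diatonic. Cb (Cb–Eb–Gb) doesn't fit — on degree 3 Ab major would have Cm (iii). Cb is the degree-3 chord of Ab minor, so it is the borrowed bIII. Fbmaj7 (Fb–Ab–Cb–Eb) is not: scale degree 6 in Ab major carries Fm (vi). In Ab minor the chord on that degree is Fbmaj7, so here it functions as bVImaj7, borrowed from the parallel minor. Gb7 (Gb–Bb–Db–Fb) is not: scale degree 7 in Ab major carries Gdim (vii°). In Ab minor the chord on that degree is Gb7, so here it functions as bVII7, borrowed from the parallel minor.

bIII, bVImaj7, bVII7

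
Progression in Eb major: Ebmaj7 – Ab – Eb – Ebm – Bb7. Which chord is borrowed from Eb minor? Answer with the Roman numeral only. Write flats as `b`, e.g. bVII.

i

In Eb major the diatonic chords are Eb, Fm, Gm, Ab, Bb, Cm, Ddim. Of the given chords, Ebmaj7, Ab, Eb and Bb7 are diatonic. Ebm (Eb–Gb–Bb) doesn't fit — on degree 1 Eb major would have Eb (I). Ebm is the degree-1 chord of Eb minor, so it is the borrowed i.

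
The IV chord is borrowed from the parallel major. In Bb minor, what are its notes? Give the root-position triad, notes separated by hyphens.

The root, Eb, is scale degree 4 — the same note in Bb minor and Bb major; only the chord quality changes. In Bb major the chord on Eb is Eb–G–Bb.

Eb-G-Bb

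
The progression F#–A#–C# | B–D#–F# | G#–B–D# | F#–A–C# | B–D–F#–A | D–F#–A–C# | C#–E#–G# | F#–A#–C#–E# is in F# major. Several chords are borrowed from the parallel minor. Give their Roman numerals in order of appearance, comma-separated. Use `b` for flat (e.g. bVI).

The diatonic triads in F# major are F#, G#m, A#m, B, C#, D#m, E#dim. Of the given chords, F#–A#–C# = F#, B–D#–F# = B, G#–B–D# = G#m, C#–E#–G# = C# and F#–A#–C#–E# = F#maj7 are diatonic. But F#–A–C# is foreign: the diatonic I on degree 1 is F#, whereas F#m comes from F# minor. It is labeled i. B–D–F#–A is not: scale degree 4 in F# major carries B (IV). In F# minor the chord on that degree is Bm7, so here it functions as iv7, borrowed from the parallel minor. But D–F#–A–C# is foreign: the diatonic vi on degree 6 is D#m, whereas Dmaj7 comes from F# minor. It is labeled bVImaj7.

i, iv7, bVImaj7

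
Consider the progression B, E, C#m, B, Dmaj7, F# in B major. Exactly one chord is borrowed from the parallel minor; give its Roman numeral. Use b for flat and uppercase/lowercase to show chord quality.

In B major the diatonic chords are B, C#m, D#m, E, F#, G#m, A#dim. Of the given chords, B, E, C#m and F# are diatonic. Dmaj7 (D–F#–A–C#) doesn't fit — on degree 3 B major would have D#m (iii). Dmaj7 is the degree-3 chord of B minor, so it is the borrowed bIIImaj7.

bIIImaj7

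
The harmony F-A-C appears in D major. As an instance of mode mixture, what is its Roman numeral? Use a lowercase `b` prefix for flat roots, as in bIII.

F is the lowered form of scale degree 3 in D major (the diatonic degree 3 is F#). The diatonic chord on degree 3 would be F#m (iii), but F–A–C is the major chord from D minor. As a borrowed chord it is labeled bIII.

bIII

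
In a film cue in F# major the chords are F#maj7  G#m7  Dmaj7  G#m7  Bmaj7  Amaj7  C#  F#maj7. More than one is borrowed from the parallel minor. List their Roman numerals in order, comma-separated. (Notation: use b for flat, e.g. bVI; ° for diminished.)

bVImaj7, bIIImaj7

In F# major the diatonic chords are F#, G#m, A#m, B, C#, D#m, E#dim. F#maj7, G#m7, Bmaj7 and C# are all diatonic. Dmaj7 (D–F#–A–C#) doesn't fit — on degree 6 F# major would have D#m (vi). Dmaj7 is the degree-6 chord of F# minor, so it is the borrowed bVImaj7. But Amaj7 (A–C#–E–G#) is foreign: the diatonic iii on degree 3 is A#m, whereas Amaj7 comes from F# minor. It is labeled bIIImaj7.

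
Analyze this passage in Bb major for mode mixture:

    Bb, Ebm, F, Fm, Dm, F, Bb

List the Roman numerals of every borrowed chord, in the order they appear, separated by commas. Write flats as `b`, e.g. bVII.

In Bb major the diatonic chords are Bb, Cm, Dm, Eb, F, Gm, Adim. Bb, F and Dm are all diatonic. Ebm (Eb–Gb–Bb) doesn't fit — on degree 4 Bb major would have Eb (IV). Ebm is the degree-4 chord of Bb minor, so it is the borrowed iv. Fm (F–Ab–C) doesn't fit — on degree 5 Bb major would have F (V). Fm is the degree-5 chord of Bb minor, so it is the borrowed v.

iv, v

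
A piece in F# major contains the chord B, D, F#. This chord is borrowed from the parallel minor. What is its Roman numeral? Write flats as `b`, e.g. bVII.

iv

The root B is the diatonic 4th degree of F# major; the borrowing shows in the chord quality. Diatonically F# major has B (IV) on that degree; B–D–F# is instead the minor chord native to F# minor, so it takes the label iv.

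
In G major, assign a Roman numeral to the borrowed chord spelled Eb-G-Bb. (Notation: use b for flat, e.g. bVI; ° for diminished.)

The root Eb is the lowered 6th scale degree — diatonically G major has E there. The diatonic chord on degree 6 would be Em (vi), but Eb–G–Bb is the major chord from G minor. As a borrowed chord it is labeled bVI.

bVI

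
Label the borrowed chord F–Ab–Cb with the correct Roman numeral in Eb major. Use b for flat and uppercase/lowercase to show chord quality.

ii°

The root F is the diatonic 2nd degree of Eb major; the borrowing shows in the chord quality. The diatonic chord on degree 2 would be Fm (ii), but F–Ab–Cb is the diminished chord from Eb minor. As a borrowed chord it is labeled ii°.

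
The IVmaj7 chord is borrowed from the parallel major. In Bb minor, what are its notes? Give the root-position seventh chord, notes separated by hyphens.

Eb-G-Bb-D

IVmaj7 is built on scale degree 4, which is Eb in both Bb minor and its parallel. Stacking thirds in Bb major on Eb gives Eb–G–Bb–D.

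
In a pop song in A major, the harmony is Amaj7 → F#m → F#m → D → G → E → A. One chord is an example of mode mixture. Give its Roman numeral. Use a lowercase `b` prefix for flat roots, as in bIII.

bVII

The diatonic triads in A major are A, Bm, C#m, D, E, F#m, G#dim. Of the given chords, Amaj7, F#m, D, E and A are diatonic. G (G–B–D) is not: scale degree 7 in A major carries G#dim (vii°). In A minor the chord on that degree is G, so here it functions as bVII, borrowed from the parallel minor.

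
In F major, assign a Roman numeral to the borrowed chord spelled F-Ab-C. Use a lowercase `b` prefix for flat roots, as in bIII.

F is scale degree 1 in F major. F–Ab–C is a minor chord — the form found in F minor, not the diatonic I (F). Borrowed into F major it is written i.

i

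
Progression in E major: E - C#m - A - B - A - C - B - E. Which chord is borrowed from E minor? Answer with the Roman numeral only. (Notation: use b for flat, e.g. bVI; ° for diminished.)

bVI

The diatonic triads in E major are E, F#m, G#m, A, B, C#m, D#dim. Of the given chords, E, C#m, A and B are diatonic. But C (C–E–G) is foreign: the diatonic vi on degree 6 is C#m, whereas C comes from E minor. It is labeled bVI.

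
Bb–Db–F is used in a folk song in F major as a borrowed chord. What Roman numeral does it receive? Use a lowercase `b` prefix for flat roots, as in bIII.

Bb is scale degree 4 in F major. Bb–Db–F is a minor chord — the form found in F minor, not the diatonic IV (Bb). Borrowed into F major it is written iv.

iv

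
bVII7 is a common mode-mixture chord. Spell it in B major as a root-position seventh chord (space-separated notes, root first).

A C# E G

bVII7 is built on the lowered scale degree 7. In B major degree 7 is A#; lowered it becomes A. Stacking thirds in B minor on A gives A–C#–E–G.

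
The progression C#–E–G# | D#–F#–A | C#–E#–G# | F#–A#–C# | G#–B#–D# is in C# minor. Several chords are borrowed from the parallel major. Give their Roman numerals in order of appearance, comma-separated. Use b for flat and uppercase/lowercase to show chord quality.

I, IV

In C# minor (with V from harmonic minor) the diatonic chords are C#m, D#dim, E, F#m, G#, A, B. C#–E–G# = C#m, D#–F#–A = D#dim and G#–B#–D# = G# are all diatonic. But C#–E#–G# is foreign: the diatonic i on degree 1 is C#m, whereas C# comes from C# major. It is labeled I. F#–A#–C# doesn't fit — on degree 4 C# minor would have F#m (iv). F# is the degree-4 chord of C# major, so it is the borrowed IV.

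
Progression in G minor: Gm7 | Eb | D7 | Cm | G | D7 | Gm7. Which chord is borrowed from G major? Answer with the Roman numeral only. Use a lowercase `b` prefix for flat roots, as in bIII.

The diatonic triads in G minor (with V from harmonic minor) are Gm, Adim, Bb, Cm, D, Eb, F. Of the given chords, Gm7, Eb, D7 and Cm are diatonic. G (G–B–D) is not: scale degree 1 in G minor carries Gm (i). In G major the chord on that degree is G, so here it functions as I, borrowed from the parallel major.

I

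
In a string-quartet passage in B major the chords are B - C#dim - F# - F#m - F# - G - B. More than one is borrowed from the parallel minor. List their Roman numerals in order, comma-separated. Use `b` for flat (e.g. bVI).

ii°, v, bVI

In B major the diatonic chords are B, C#m, D#m, E, F#, G#m, A#dim. Of the given chords, B and F# are diatonic. But C#dim (C#–E–G) is foreign: the diatonic ii on degree 2 is C#m, whereas C#dim comes from B minor. It is labeled ii°. F#m (F#–A–C#) doesn't fit — on degree 5 B major would have F# (V). F#m is the degree-5 chord of B minor, so it is the borrowed v. G (G–B–D) is not: scale degree 6 in B major carries G#m (vi). In B minor the chord on that degree is G, so here it functions as bVI, borrowed from the parallel minor.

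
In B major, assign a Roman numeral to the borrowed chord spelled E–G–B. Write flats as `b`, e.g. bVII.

iv

E is scale degree 4 in B major. E–G–B is a minor chord — the form found in B minor, not the diatonic IV (E). Borrowed into B major it is written iv.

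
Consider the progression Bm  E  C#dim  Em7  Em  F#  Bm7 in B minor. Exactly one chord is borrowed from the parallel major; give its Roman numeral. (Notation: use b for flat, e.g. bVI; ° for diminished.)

IV

In B minor (with V from harmonic minor) the diatonic chords are Bm, C#dim, D, Em, F#, G, A. Of the given chords, Bm, C#dim, Em7, Em, F# and Bm7 are diatonic. E (E–G#–B) doesn't fit — on degree 4 B minor would have Em (iv). E is the degree-4 chord of B major, so it is the borrowed IV.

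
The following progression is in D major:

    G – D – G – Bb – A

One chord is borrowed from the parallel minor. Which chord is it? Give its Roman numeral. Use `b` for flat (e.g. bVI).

bVI

In D major the diatonic chords are D, Em, F#m, G, A, Bm, C#dim. G, D and A all belong to that set. Bb (Bb–D–F) is not: scale degree 6 in D major carries Bm (vi). In D minor the chord on that degree is Bb, so here it functions as bVI, borrowed from the parallel minor.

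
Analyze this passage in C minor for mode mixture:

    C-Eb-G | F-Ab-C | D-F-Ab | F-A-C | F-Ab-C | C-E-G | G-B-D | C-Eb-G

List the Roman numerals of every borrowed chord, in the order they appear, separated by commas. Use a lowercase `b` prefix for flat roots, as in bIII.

IV, I

C minor has the diatonic set Cm, Ddim, Eb, Fm, G, Ab, Bb (with V from harmonic minor). C–Eb–G = Cm, F–Ab–C = Fm, D–F–Ab = Ddim and G–B–D = G all belong to that set. But F–A–C is foreign: the diatonic iv on degree 4 is Fm, whereas F comes from C major. It is labeled IV. But C–E–G is foreign: the diatonic i on degree 1 is Cm, whereas C comes from C major. It is labeled I.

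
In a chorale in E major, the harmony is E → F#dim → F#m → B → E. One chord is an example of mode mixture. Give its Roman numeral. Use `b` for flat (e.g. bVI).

The diatonic triads in E major are E, F#m, G#m, A, B, C#m, D#dim. E, F#m and B all belong to that set. F#dim (F#–A–C) doesn't fit — on degree 2 E major would have F#m (ii). F#dim is the degree-2 chord of E minor, so it is the borrowed ii°.

ii°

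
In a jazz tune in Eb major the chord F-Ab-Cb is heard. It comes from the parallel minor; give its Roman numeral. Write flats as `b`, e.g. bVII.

ii°

F is scale degree 2 in Eb major. Diatonically Eb major has Fm (ii) on that degree; F–Ab–Cb is instead the diminished chord native to Eb minor, so it takes the label ii°.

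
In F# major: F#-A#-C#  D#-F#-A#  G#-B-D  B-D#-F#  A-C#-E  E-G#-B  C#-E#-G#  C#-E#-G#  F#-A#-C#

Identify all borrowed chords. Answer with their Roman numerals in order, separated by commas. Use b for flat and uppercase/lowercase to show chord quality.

ii°, bIII, bVII

In F# major the diatonic chords are F#, G#m, A#m, B, C#, D#m, E#dim. F#–A#–C# = F#, D#–F#–A# = D#m, B–D#–F# = B and C#–E#–G# = C# are all diatonic. G#–B–D doesn't fit — on degree 2 F# major would have G#m (ii). G#dim is the degree-2 chord of F# minor, so it is the borrowed ii°. A–C#–E is not: scale degree 3 in F# major carries A#m (iii). In F# minor the chord on that degree is A, so here it functions as bIII, borrowed from the parallel minor. E–G#–B doesn't fit — on degree 7 F# major would have E#dim (vii°). E is the degree-7 chord of F# minor, so it is the borrowed bVII.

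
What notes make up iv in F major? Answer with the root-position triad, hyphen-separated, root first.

The root, Bb, is scale degree 4 — the same note in F major and F minor; only the chord quality changes. In F minor the chord on Bb is Bb–Db–F.

Bb-Db-F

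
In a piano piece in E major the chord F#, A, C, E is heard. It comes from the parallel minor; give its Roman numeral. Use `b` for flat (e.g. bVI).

The root F# is the diatonic 2nd degree of E major; the borrowing shows in the chord quality. The diatonic chord on degree 2 would be F#m (ii), but F#–A–C–E is the half-diminished-seventh chord from E minor. As a borrowed chord it is labeled iiø7.

iiø7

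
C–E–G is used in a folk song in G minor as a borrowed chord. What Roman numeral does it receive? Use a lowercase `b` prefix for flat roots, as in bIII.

IV

The root C is the diatonic 4th degree of G minor; the borrowing shows in the chord quality. Diatonically G minor has Cm (iv) on that degree; C–E–G is instead the major chord native to G major, so it takes the label IV.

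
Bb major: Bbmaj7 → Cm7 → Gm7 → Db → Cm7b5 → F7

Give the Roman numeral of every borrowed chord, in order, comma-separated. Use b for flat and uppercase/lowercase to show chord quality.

bIII, iiø7

In Bb major the diatonic chords are Bb, Cm, Dm, Eb, F, Gm, Adim. Bbmaj7, Cm7, Gm7 and F7 all belong to that set. But Db (Db–F–Ab) is foreign: the diatonic iii on degree 3 is Dm, whereas Db comes from Bb minor. It is labeled bIII. Cm7b5 (C–Eb–Gb–Bb) doesn't fit — on degree 2 Bb major would have Cm (ii). Cm7b5 is the degree-2 chord of Bb minor, so it is the borrowed iiø7.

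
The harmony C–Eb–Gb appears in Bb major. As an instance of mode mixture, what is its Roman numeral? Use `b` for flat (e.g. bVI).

C is scale degree 2 in Bb major. Diatonically Bb major has Cm (ii) on that degree; C–Eb–Gb is instead the diminished chord native to Bb minor, so it takes the label ii°.

ii°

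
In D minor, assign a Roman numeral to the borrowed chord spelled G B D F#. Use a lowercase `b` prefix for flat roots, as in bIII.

IVmaj7

The root G is the diatonic 4th degree of D minor; the borrowing shows in the chord quality. G–B–D–F# is a major-seventh chord — the form found in D major, not the diatonic iv (Gm). Borrowed into D minor it is written IVmaj7.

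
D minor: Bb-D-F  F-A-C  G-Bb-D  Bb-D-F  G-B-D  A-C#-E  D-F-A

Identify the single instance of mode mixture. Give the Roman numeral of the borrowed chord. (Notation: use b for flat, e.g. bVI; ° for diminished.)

The diatonic triads in D minor (with V from harmonic minor) are Dm, Edim, F, Gm, A, Bb, C. Of the given chords, Bb–D–F = Bb, F–A–C = F, G–Bb–D = Gm, A–C#–E = A and D–F–A = Dm are diatonic. G–B–D is not: scale degree 4 in D minor carries Gm (iv). In D major the chord on that degree is G, so here it functions as IV, borrowed from the parallel major.

IV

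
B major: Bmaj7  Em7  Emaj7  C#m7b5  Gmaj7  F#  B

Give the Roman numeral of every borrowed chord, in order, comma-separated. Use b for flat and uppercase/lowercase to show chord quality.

In B major the diatonic chords are B, C#m, D#m, E, F#, G#m, A#dim. Of the given chords, Bmaj7, Emaj7, F# and B are diatonic. Em7 (E–G–B–D) is not: scale degree 4 in B major carries E (IV). In B minor the chord on that degree is Em7, so here it functions as iv7, borrowed from the parallel minor. C#m7b5 (C#–E–G–B) is not: scale degree 2 in B major carries C#m (ii). In B minor the chord on that degree is C#m7b5, so here it functions as iiø7, borrowed from the parallel minor. Gmaj7 (G–B–D–F#) is not: scale degree 6 in B major carries G#m (vi). In B minor the chord on that degree is Gmaj7, so here it functions as bVImaj7, borrowed from the parallel minor.

iv7, iiø7, bVImaj7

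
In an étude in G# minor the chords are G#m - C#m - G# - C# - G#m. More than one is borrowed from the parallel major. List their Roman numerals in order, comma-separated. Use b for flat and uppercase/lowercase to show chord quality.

In G# minor (with V from harmonic minor) the diatonic chords are G#m, A#dim, B, C#m, D#, E, F#. G#m and C#m both belong to that set. But G# (G#–B#–D#) is foreign: the diatonic i on degree 1 is G#m, whereas G# comes from G# major. It is labeled I. But C# (C#–E#–G#) is foreign: the diatonic iv on degree 4 is C#m, whereas C# comes from G# major. It is labeled IV.

I, IV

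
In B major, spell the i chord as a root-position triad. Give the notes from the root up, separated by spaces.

B D F#

i is built on scale degree 1, which is B in both B major and its parallel. In B minor the chord on B is B–D–F#.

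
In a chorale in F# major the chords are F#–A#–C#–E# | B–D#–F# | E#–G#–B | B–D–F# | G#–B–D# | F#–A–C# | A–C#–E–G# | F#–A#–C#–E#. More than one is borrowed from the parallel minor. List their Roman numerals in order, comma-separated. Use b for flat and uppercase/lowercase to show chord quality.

F# major has the diatonic set F#, G#m, A#m, B, C#, D#m, E#dim. Of the given chords, F#–A#–C#–E# = F#maj7, B–D#–F# = B, E#–G#–B = E#dim and G#–B–D# = G#m are diatonic. But B–D–F# is foreign: the diatonic IV on degree 4 is B, whereas Bm comes from F# minor. It is labeled iv. But F#–A–C# is foreign: the diatonic I on degree 1 is F#, whereas F#m comes from F# minor. It is labeled i. A–C#–E–G# doesn't fit — on degree 3 F# major would have A#m (iii). Amaj7 is the degree-3 chord of F# minor, so it is the borrowed bIIImaj7.

iv, i, bIIImaj7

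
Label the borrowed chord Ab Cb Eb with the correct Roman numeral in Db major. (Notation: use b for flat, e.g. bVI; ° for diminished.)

The root Ab is the diatonic 5th degree of Db major; the borrowing shows in the chord quality. Diatonically Db major has Ab (V) on that degree; Ab–Cb–Eb is instead the minor chord native to Db minor, so it takes the label v.

v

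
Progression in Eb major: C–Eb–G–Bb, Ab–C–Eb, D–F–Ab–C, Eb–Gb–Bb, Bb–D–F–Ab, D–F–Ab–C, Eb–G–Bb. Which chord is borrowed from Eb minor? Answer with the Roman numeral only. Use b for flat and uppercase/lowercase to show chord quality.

Eb major has the diatonic set Eb, Fm, Gm, Ab, Bb, Cm, Ddim. Of the given chords, C–Eb–G–Bb = Cm7, Ab–C–Eb = Ab, D–F–Ab–C = Dm7b5, Bb–D–F–Ab = Bb7 and Eb–G–Bb = Eb are diatonic. Eb–Gb–Bb is not: scale degree 1 in Eb major carries Eb (I). In Eb minor the chord on that degree is Ebm, so here it functions as i, borrowed from the parallel minor.

i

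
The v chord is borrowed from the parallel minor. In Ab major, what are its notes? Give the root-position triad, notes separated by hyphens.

Eb-Gb-Bb

v is built on scale degree 5, which is Eb in both Ab major and its parallel. Building the minor chord from the parallel minor on Eb: Eb–Gb–Bb.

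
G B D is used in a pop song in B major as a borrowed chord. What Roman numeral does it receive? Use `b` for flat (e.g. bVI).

bVI

G is the lowered form of scale degree 6 in B major (the diatonic degree 6 is G#). Diatonically B major has G#m (vi) on that degree; G–B–D is instead the major chord native to B minor, so it takes the label bVI.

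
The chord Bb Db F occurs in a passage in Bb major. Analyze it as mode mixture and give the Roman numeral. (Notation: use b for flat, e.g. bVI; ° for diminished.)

i

Bb is scale degree 1 in Bb major. Diatonically Bb major has Bb (I) on that degree; Bb–Db–F is instead the minor chord native to Bb minor, so it takes the label i.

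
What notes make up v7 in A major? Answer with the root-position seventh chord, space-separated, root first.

The root, E, is scale degree 5 — the same note in A major and A minor; only the chord quality changes. In A minor the chord on E is E–G–B–D.

E G B D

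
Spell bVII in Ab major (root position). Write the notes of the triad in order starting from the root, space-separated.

Gb Bb Db

bVII is built on the lowered scale degree 7. In Ab major degree 7 is G; lowered it becomes Gb. In Ab minor the chord on Gb is Gb–Bb–Db.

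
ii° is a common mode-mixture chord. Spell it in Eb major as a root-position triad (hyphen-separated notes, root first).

F-Ab-Cb

ii° is built on scale degree 2, which is F in both Eb major and its parallel. In Eb minor the chord on F is F–Ab–Cb.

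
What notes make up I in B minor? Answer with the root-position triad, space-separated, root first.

B D# F#

I is built on scale degree 1, which is B in both B minor and its parallel. In B major the chord on B is B–D#–F#.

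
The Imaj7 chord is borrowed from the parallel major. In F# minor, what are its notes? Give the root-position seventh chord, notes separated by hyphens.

Imaj7 is built on scale degree 1, which is F# in both F# minor and its parallel. In F# major the chord on F# is F#–A#–C#–E#.

F#-A#-C#-E#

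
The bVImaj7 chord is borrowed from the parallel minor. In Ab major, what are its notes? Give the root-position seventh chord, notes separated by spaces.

The root of bVImaj7 is the lowered 6th degree: F becomes Fb. Building the major-seventh chord from the parallel minor on Fb: Fb–Ab–Cb–Eb.

Fb Ab Cb Eb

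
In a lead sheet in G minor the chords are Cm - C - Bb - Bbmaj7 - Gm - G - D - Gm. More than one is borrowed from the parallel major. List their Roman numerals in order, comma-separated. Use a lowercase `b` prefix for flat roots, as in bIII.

In G minor (with V from harmonic minor) the diatonic chords are Gm, Adim, Bb, Cm, D, Eb, F. Cm, Bb, Bbmaj7, Gm and D are all diatonic. C (C–E–G) is not: scale degree 4 in G minor carries Cm (iv). In G major the chord on that degree is C, so here it functions as IV, borrowed from the parallel major. G (G–B–D) doesn't fit — on degree 1 G minor would have Gm (i). G is the degree-1 chord of G major, so it is the borrowed I.

IV, I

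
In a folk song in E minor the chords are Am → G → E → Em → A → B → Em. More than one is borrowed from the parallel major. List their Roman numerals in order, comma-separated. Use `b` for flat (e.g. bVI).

I, IV

The diatonic triads in E minor (with V from harmonic minor) are Em, F#dim, G, Am, B, C, D. Of the given chords, Am, G, Em and B are diatonic. E (E–G#–B) doesn't fit — on degree 1 E minor would have Em (i). E is the degree-1 chord of E major, so it is the borrowed I. A (A–C#–E) is not: scale degree 4 in E minor carries Am (iv). In E major the chord on that degree is A, so here it functions as IV, borrowed from the parallel major.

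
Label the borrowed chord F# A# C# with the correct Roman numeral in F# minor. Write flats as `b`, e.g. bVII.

I

The root F# is the diatonic 1st degree of F# minor; the borrowing shows in the chord quality. F#–A#–C# is a major chord — the form found in F# major, not the diatonic i (F#m). Borrowed into F# minor it is written I.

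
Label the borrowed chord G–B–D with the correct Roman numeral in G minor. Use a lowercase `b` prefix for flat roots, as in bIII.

I

The root G is the diatonic 1st degree of G minor; the borrowing shows in the chord quality. The diatonic chord on degree 1 would be Gm (i), but G–B–D is the major chord from G major. As a borrowed chord it is labeled I.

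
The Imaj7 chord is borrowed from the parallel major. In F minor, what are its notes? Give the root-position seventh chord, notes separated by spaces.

F A C E

Imaj7 is built on scale degree 1, which is F in both F minor and its parallel. Stacking thirds in F major on F gives F–A–C–E.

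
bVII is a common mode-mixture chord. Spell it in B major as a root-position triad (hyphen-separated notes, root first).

The root of bVII is the lowered 7th degree: A# becomes A. Stacking thirds in B minor on A gives A–C#–E.

A-C#-E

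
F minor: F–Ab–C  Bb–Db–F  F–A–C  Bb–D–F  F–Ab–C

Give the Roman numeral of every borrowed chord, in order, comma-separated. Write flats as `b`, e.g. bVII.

In F minor (with V from harmonic minor) the diatonic chords are Fm, Gdim, Ab, Bbm, C, Db, Eb. F–Ab–C = Fm and Bb–Db–F = Bbm are both diatonic. But F–A–C is foreign: the diatonic i on degree 1 is Fm, whereas F comes from F major. It is labeled I. But Bb–D–F is foreign: the diatonic iv on degree 4 is Bbm, whereas Bb comes from F major. It is labeled IV.

I, IV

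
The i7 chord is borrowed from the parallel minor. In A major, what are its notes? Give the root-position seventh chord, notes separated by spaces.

A C E G

The root, A, is scale degree 1 — the same note in A major and A minor; only the chord quality changes. In A minor the chord on A is A–C–E–G.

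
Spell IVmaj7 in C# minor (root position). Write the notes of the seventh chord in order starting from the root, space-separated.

IVmaj7 is built on scale degree 4, which is F# in both C# minor and its parallel. In C# major the chord on F# is F#–A#–C#–E#.

F# A# C# E#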